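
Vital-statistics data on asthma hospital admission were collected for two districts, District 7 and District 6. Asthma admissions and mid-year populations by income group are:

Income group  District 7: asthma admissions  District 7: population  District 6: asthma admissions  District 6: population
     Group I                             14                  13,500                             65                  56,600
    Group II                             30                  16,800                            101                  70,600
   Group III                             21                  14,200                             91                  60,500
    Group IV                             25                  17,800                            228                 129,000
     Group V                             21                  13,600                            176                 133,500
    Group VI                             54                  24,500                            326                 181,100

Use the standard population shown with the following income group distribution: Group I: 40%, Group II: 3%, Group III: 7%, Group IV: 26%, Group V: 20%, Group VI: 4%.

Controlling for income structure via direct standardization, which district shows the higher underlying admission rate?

Income-specific rates per 10,000 for District 7: 10.37, 17.86, 14.79, 14.04, 15.44, 22.04.
For District 6: 11.48, 14.31, 15.04, 17.67, 13.18, 18.00.
Standard weights: 0.40, 0.03, 0.07, 0.26, 0.20, 0.04.
District 7: 0.4000×10.37 + 0.0300×17.86 + 0.0700×14.79 + 0.2600×14.04 + 0.2000×15.44 + 0.0400×22.04 = 13.3406 per 10,000.
District 6: 0.4000×11.48 + 0.0300×14.31 + 0.0700×15.04 + 0.2600×17.67 + 0.2000×13.18 + 0.0400×18.00 = 14.0278 per 10,000.
The crude rates (16.43 vs 15.63) would put District 7 higher, but that reflects its income composition; once standardized to a common income structure, District 6 has the higher underlying rate.

District 6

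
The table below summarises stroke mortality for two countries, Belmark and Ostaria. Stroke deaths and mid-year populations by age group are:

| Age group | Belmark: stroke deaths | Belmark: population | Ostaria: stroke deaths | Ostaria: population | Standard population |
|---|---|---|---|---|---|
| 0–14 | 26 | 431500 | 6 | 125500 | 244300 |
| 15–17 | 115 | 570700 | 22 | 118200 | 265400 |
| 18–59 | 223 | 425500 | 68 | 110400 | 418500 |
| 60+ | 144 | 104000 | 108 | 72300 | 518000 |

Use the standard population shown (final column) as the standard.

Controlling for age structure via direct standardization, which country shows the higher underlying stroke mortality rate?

Ostaria

Age-specific rates per 100000 for Belmark: 6.03, 20.15, 52.41, 138.46.
For Ostaria: 4.78, 18.61, 61.59, 149.38.
Standard total = 1446200; weights = 0.1689, 0.1835, 0.2894, 0.3582.
Belmark: 0.1689×6.03 + 0.1835×20.15 + 0.2894×52.41 + 0.3582×138.46 = 69.4760 per 100000.
Ostaria: 0.1689×4.78 + 0.1835×18.61 + 0.2894×61.59 + 0.3582×149.38 = 75.5514 per 100000.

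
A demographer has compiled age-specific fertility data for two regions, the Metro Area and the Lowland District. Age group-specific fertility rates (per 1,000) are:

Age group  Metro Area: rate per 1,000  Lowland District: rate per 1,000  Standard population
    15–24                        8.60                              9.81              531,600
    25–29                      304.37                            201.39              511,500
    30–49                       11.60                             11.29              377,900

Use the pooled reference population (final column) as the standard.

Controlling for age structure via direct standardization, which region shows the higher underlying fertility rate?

Metro Area

Standard total = 1,421,000; weights = 0.3741, 0.3600, 0.2659.
The Metro Area: 0.3741×8.60 + 0.3600×304.37 + 0.2659×11.60 = 115.8625 per 1,000.
The Lowland District: 0.3741×9.81 + 0.3600×201.39 + 0.2659×11.29 = 79.1643 per 1,000.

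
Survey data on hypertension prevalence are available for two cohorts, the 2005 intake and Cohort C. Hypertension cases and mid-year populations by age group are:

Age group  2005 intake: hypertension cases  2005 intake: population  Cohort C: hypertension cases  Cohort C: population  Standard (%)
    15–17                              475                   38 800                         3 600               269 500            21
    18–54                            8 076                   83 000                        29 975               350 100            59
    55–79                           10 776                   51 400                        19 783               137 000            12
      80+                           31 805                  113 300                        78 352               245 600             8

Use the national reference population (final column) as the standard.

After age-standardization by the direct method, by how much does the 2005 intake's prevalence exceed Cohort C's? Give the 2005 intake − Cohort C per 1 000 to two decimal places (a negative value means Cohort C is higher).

Age-specific rates per 1 000 for the 2005 intake: 12.242, 97.301, 209.650, 280.715.
For Cohort C: 13.358, 85.618, 144.401, 319.023.
Standard weights: 0.21, 0.59, 0.12, 0.08.
The 2005 intake: 0.2100×12.242 + 0.5900×97.301 + 0.1200×209.650 + 0.0800×280.715 = 107.5938 per 1 000.
Cohort C: 0.2100×13.358 + 0.5900×85.618 + 0.1200×144.401 + 0.0800×319.023 = 96.1700 per 1 000.
Difference = 107.5938 − 96.1700 = 11.4237.

11.42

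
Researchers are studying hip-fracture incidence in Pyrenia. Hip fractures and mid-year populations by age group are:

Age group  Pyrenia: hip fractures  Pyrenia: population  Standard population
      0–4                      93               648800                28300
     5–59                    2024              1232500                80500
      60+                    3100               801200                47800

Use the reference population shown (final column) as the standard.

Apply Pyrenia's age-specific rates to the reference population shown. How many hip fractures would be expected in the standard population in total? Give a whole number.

321

Age-specific rates per 100000 for Pyrenia: 14.33, 164.22, 386.92.
Expected hip fractures = Σ (standard pop × age-specific rate ÷ 100000)
= 28300×14.33/100000 + 80500×164.22/100000 + 47800×386.92/100000
= 4.06 + 132.20 + 184.95 = 321.20.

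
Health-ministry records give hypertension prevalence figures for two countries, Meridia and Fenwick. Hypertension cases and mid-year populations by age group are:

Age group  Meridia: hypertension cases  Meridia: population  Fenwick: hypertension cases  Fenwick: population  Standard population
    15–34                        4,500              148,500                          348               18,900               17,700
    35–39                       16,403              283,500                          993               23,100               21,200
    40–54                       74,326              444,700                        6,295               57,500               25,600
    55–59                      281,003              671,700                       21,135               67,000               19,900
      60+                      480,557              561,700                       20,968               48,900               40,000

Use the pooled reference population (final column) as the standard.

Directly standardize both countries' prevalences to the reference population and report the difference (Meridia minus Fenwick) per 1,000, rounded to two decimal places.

169.77

Age-specific rates per 1,000 for Meridia: 30.303, 57.859, 167.137, 418.346, 855.540.
For Fenwick: 18.413, 42.987, 109.478, 315.448, 428.793.
Standard total = 124,400; weights = 0.1423, 0.1704, 0.2058, 0.1600, 0.3215.
Meridia: 0.1423×30.303 + 0.1704×57.859 + 0.2058×167.137 + 0.1600×418.346 + 0.3215×855.540 = 390.5819 per 1,000.
Fenwick: 0.1423×18.413 + 0.1704×42.987 + 0.2058×109.478 + 0.1600×315.448 + 0.3215×428.793 = 220.8121 per 1,000.
Difference = 390.5819 − 220.8121 = 169.7698.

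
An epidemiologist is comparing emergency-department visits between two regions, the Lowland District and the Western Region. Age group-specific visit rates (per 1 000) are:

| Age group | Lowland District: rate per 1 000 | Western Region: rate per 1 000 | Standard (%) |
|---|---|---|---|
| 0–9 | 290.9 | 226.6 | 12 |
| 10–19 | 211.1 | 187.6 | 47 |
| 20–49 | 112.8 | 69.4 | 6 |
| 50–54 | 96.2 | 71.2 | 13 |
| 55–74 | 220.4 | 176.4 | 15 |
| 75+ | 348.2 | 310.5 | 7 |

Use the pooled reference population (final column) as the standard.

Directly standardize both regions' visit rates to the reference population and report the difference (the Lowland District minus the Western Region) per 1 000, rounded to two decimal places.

33.85

Standard weights: 0.12, 0.47, 0.06, 0.13, 0.15, 0.07.
The Lowland District: 0.1200×290.9 + 0.4700×211.1 + 0.0600×112.8 + 0.1300×96.2 + 0.1500×220.4 + 0.0700×348.2 = 210.8330 per 1 000.
The Western Region: 0.1200×226.6 + 0.4700×187.6 + 0.0600×69.4 + 0.1300×71.2 + 0.1500×176.4 + 0.0700×310.5 = 176.9790 per 1 000.
Difference = 210.8330 − 176.9790 = 33.8540.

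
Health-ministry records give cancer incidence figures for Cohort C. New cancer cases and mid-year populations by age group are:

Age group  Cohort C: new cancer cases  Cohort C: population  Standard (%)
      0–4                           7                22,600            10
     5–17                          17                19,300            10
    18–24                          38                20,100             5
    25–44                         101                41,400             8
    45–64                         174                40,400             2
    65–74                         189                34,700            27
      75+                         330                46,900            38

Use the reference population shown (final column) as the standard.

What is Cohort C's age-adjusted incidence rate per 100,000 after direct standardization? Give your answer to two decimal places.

Age-specific rates per 100,000 for Cohort C: 30.97, 88.08, 189.05, 243.96, 430.69, 544.67, 703.62.
Standard weights: 0.10, 0.10, 0.05, 0.08, 0.02, 0.27, 0.38.
Standardized rate: 0.1000×30.97 + 0.1000×88.08 + 0.0500×189.05 + 0.0800×243.96 + 0.0200×430.69 + 0.2700×544.67 + 0.3800×703.62 = 463.9271 per 100,000.

463.93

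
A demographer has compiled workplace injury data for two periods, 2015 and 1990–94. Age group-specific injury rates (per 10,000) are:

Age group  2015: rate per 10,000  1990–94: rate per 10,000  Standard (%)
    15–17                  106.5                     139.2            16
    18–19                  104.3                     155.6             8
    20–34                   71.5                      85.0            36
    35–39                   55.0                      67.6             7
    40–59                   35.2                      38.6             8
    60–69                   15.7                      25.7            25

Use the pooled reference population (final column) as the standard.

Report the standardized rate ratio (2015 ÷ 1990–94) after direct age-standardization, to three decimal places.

0.776

Standard weights: 0.16, 0.08, 0.36, 0.07, 0.08, 0.25.
2015: 0.1600×106.5 + 0.0800×104.3 + 0.3600×71.5 + 0.0700×55.0 + 0.0800×35.2 + 0.2500×15.7 = 61.7150 per 10,000.
1990–94: 0.1600×139.2 + 0.0800×155.6 + 0.3600×85.0 + 0.0700×67.6 + 0.0800×38.6 + 0.2500×25.7 = 79.5650 per 10,000.
Ratio = 61.7150 ÷ 79.5650 = 0.77566.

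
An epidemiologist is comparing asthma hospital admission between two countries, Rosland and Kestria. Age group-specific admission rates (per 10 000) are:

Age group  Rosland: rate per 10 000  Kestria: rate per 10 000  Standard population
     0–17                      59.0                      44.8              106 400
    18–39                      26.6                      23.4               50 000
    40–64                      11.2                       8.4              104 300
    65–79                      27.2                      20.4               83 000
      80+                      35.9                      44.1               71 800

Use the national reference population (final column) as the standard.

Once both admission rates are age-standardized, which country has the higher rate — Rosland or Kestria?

Rosland

Standard total = 415 500; weights = 0.2561, 0.1203, 0.2510, 0.1998, 0.1728.
Rosland: 0.2561×59.0 + 0.1203×26.6 + 0.2510×11.2 + 0.1998×27.2 + 0.1728×35.9 = 32.7581 per 10 000.
Kestria: 0.2561×44.8 + 0.1203×23.4 + 0.2510×8.4 + 0.1998×20.4 + 0.1728×44.1 = 28.0925 per 10 000.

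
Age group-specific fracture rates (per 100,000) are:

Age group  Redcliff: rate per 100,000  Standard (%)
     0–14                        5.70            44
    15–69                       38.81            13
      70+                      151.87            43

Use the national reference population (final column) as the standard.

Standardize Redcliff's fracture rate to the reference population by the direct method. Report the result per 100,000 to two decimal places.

72.86

Standard weights: 0.44, 0.13, 0.43.
Standardized rate: 0.4400×5.70 + 0.1300×38.81 + 0.4300×151.87 = 72.8574 per 100,000.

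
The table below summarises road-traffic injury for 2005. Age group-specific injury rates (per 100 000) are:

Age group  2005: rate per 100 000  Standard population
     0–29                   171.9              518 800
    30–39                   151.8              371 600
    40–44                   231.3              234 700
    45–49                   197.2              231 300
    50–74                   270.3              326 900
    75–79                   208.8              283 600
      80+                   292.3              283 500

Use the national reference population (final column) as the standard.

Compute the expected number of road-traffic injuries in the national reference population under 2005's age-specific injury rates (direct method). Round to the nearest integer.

Expected road-traffic injuries = Σ (standard pop × age-specific rate ÷ 100 000)
= 518 800×171.9/100 000 + 371 600×151.8/100 000 + 234 700×231.3/100 000 + 231 300×197.2/100 000 + 326 900×270.3/100 000 + 283 600×208.8/100 000 + 283 500×292.3/100 000
= 891.82 + 564.09 + 542.86 + 456.12 + 883.61 + 592.16 + 828.67 = 4759.33.

4759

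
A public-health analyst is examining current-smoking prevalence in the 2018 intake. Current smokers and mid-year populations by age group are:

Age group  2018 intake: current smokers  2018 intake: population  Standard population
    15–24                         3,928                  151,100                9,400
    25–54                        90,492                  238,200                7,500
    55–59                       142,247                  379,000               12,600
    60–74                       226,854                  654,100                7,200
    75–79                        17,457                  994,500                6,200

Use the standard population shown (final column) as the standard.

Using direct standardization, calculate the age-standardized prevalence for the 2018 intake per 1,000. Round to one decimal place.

Age-specific rates per 1,000 for the 2018 intake: 25.996, 379.899, 375.322, 346.819, 17.554.
Standard total = 42,900; weights = 0.2191, 0.1748, 0.2937, 0.1678, 0.1445.
Standardized rate: 0.2191×25.996 + 0.1748×379.899 + 0.2937×375.322 + 0.1678×346.819 + 0.1445×17.554 = 243.0906 per 1,000.

243.1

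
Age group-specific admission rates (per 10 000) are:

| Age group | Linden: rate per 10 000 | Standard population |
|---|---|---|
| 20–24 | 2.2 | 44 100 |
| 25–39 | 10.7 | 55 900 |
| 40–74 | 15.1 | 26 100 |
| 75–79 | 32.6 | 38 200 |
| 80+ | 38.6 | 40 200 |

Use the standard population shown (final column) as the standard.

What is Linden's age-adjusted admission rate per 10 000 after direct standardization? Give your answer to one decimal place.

Standard total = 204 500; weights = 0.2156, 0.2733, 0.1276, 0.1868, 0.1966.
Standardized rate: 0.2156×2.2 + 0.2733×10.7 + 0.1276×15.1 + 0.1868×32.6 + 0.1966×38.6 = 19.0039 per 10 000.

19.0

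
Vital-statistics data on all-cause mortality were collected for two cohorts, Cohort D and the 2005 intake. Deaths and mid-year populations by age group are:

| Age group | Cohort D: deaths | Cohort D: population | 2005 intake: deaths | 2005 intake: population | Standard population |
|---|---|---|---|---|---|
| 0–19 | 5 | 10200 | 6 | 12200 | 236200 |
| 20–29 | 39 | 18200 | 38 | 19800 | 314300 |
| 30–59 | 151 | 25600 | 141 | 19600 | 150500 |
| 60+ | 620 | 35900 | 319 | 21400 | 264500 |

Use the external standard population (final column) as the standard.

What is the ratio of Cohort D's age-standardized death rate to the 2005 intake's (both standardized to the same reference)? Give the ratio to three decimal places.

Age-specific rates per 1000 for Cohort D: 0.490, 2.143, 5.898, 17.270.
For the 2005 intake: 0.492, 1.919, 7.194, 14.907.
Standard total = 965500; weights = 0.2446, 0.3255, 0.1559, 0.2740.
Cohort D: 0.2446×0.490 + 0.3255×2.143 + 0.1559×5.898 + 0.2740×17.270 = 6.4681 per 1000.
The 2005 intake: 0.2446×0.492 + 0.3255×1.919 + 0.1559×7.194 + 0.2740×14.907 = 5.9501 per 1000.
Ratio = 6.4681 ÷ 5.9501 = 1.08706.

1.087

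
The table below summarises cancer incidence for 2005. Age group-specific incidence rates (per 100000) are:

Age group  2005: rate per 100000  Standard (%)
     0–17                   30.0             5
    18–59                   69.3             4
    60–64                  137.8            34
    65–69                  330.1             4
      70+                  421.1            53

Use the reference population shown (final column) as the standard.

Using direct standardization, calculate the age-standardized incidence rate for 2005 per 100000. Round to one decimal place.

Standard weights: 0.05, 0.04, 0.34, 0.04, 0.53.
Standardized rate: 0.0500×30.0 + 0.0400×69.3 + 0.3400×137.8 + 0.0400×330.1 + 0.5300×421.1 = 287.5110 per 100000.

287.5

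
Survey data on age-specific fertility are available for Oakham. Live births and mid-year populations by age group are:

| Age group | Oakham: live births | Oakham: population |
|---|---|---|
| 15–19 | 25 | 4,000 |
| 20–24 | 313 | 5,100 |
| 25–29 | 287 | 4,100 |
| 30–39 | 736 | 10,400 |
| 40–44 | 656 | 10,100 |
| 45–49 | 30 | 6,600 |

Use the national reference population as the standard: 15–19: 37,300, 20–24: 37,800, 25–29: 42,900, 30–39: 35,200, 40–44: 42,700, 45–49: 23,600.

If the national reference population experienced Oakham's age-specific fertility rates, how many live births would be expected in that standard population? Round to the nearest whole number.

10928

Age-specific rates per 1,000 for Oakham: 6.250, 61.373, 70.000, 70.769, 64.950, 4.545.
Expected live births = Σ (standard pop × age-specific rate ÷ 1,000)
= 37,300×6.250/1,000 + 37,800×61.373/1,000 + 42,900×70.000/1,000 + 35,200×70.769/1,000 + 42,700×64.950/1,000 + 23,600×4.545/1,000
= 233.12 + 2319.88 + 3003.00 + 2491.08 + 2773.39 + 107.27 = 10927.74.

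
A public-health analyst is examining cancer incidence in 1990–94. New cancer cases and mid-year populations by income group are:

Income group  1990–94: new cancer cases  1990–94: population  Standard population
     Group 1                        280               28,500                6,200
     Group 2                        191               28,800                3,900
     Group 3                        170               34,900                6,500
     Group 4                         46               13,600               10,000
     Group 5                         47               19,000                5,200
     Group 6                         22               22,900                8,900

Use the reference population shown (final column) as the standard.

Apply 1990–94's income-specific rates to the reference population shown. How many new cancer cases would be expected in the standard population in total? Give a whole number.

Income-specific rates per 100,000 for 1990–94: 982.46, 663.19, 487.11, 338.24, 247.37, 96.07.
Expected new cancer cases = Σ (standard pop × income-specific rate ÷ 100,000)
= 6,200×982.46/100,000 + 3,900×663.19/100,000 + 6,500×487.11/100,000 + 10,000×338.24/100,000 + 5,200×247.37/100,000 + 8,900×96.07/100,000
= 60.91 + 25.86 + 31.66 + 33.82 + 12.86 + 8.55 = 173.68.

174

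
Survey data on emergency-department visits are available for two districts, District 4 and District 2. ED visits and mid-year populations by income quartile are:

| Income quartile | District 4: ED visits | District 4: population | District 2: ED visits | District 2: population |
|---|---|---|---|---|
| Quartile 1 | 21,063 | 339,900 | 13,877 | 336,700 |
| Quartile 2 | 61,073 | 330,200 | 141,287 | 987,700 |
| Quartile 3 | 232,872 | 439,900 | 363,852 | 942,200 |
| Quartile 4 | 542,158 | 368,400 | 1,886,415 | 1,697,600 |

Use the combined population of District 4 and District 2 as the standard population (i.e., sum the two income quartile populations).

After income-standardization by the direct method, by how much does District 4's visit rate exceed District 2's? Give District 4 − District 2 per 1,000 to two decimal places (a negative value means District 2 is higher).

Income-specific rates per 1,000 for District 4: 61.968, 184.958, 529.375, 1471.656.
For District 2: 41.215, 143.046, 386.173, 1111.225.
Combined standard total = 5,442,600; weights = 0.1243, 0.2421, 0.2539, 0.3796.
District 4: 0.1243×61.968 + 0.2421×184.958 + 0.2539×529.375 + 0.3796×1471.656 = 745.5579 per 1,000.
District 2: 0.1243×41.215 + 0.2421×143.046 + 0.2539×386.173 + 0.3796×1111.225 = 559.6455 per 1,000.
Difference = 745.5579 − 559.6455 = 185.9124.

185.91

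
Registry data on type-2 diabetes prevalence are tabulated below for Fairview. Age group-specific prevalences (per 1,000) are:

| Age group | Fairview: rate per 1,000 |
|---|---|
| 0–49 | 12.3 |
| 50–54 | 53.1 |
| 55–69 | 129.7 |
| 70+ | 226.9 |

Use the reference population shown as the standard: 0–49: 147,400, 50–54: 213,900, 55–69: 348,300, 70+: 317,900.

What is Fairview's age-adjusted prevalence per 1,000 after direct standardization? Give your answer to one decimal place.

127.0

Standard total = 1,027,500; weights = 0.1435, 0.2082, 0.3390, 0.3094.
Standardized rate: 0.1435×12.3 + 0.2082×53.1 + 0.3390×129.7 + 0.3094×226.9 = 126.9850 per 1,000.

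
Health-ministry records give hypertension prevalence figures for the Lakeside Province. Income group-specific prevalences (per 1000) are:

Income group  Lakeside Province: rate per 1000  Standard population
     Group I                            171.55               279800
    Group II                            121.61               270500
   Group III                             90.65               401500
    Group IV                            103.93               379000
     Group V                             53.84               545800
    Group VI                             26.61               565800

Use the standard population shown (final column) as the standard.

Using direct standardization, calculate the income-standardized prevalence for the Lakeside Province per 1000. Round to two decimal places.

Standard total = 2442400; weights = 0.1146, 0.1108, 0.1644, 0.1552, 0.2235, 0.2317.
Standardized rate: 0.1146×171.55 + 0.1108×121.61 + 0.1644×90.65 + 0.1552×103.93 + 0.2235×53.84 + 0.2317×26.61 = 82.3462 per 1000.

82.35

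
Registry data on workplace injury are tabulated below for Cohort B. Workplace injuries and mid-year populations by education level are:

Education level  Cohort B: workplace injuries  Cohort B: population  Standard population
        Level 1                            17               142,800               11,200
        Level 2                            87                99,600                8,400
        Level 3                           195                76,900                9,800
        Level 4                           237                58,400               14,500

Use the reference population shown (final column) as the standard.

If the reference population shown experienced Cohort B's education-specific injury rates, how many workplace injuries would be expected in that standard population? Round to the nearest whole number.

Education-specific rates per 10,000 for Cohort B: 1.19, 8.73, 25.36, 40.58.
Expected workplace injuries = Σ (standard pop × education-specific rate ÷ 10,000)
= 11,200×1.19/10,000 + 8,400×8.73/10,000 + 9,800×25.36/10,000 + 14,500×40.58/10,000
= 1.33 + 7.34 + 24.85 + 58.84 = 92.37.

92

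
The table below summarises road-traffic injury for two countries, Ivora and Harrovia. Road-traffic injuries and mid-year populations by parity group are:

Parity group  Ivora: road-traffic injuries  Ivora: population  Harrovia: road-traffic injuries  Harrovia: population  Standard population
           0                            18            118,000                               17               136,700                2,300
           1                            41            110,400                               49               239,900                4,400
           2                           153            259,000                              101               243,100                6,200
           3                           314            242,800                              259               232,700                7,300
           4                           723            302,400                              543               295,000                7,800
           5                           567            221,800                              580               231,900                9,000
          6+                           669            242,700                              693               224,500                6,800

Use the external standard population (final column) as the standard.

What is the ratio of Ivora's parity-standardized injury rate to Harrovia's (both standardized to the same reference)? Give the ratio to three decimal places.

1.082

Parity-specific rates per 100,000 for Ivora: 15.25, 37.14, 59.07, 129.32, 239.09, 255.64, 275.65.
For Harrovia: 12.44, 20.43, 41.55, 111.30, 184.07, 250.11, 308.69.
Standard total = 43,800; weights = 0.0525, 0.1005, 0.1416, 0.1667, 0.1781, 0.2055, 0.1553.
Ivora: 0.0525×15.25 + 0.1005×37.14 + 0.1416×59.07 + 0.1667×129.32 + 0.1781×239.09 + 0.2055×255.64 + 0.1553×275.65 = 172.3477 per 100,000.
Harrovia: 0.0525×12.44 + 0.1005×20.43 + 0.1416×41.55 + 0.1667×111.30 + 0.1781×184.07 + 0.2055×250.11 + 0.1553×308.69 = 159.2313 per 100,000.
Ratio = 172.3477 ÷ 159.2313 = 1.08237.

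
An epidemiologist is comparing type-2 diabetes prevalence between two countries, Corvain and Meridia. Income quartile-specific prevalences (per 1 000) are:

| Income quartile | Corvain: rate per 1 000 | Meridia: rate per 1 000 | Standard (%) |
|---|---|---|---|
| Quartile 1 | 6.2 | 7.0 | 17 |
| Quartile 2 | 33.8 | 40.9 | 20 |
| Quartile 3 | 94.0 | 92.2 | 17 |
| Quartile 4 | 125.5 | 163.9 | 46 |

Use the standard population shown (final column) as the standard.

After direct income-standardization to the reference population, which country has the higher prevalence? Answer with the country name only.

Meridia

Standard weights: 0.17, 0.20, 0.17, 0.46.
Corvain: 0.1700×6.2 + 0.2000×33.8 + 0.1700×94.0 + 0.4600×125.5 = 81.5240 per 1 000.
Meridia: 0.1700×7.0 + 0.2000×40.9 + 0.1700×92.2 + 0.4600×163.9 = 100.4380 per 1 000.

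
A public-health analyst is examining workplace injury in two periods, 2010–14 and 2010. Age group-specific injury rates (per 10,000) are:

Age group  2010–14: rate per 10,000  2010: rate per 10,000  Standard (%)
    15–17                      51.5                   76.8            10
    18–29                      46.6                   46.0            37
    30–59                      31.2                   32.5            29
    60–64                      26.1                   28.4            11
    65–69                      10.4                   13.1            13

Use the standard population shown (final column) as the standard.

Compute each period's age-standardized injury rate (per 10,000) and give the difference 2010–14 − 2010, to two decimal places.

Standard weights: 0.10, 0.37, 0.29, 0.11, 0.13.
2010–14: 0.1000×51.5 + 0.3700×46.6 + 0.2900×31.2 + 0.1100×26.1 + 0.1300×10.4 = 35.6630 per 10,000.
2010: 0.1000×76.8 + 0.3700×46.0 + 0.2900×32.5 + 0.1100×28.4 + 0.1300×13.1 = 38.9520 per 10,000.
Difference = 35.6630 − 38.9520 = -3.2890.

-3.29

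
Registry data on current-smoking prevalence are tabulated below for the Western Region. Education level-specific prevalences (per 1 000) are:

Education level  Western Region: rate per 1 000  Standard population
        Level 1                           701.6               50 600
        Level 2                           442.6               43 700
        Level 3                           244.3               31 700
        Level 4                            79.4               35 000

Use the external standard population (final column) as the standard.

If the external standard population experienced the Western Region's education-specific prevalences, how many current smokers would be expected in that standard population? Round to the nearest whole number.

Expected current smokers = Σ (standard pop × education-specific rate ÷ 1 000)
= 50 600×701.6/1 000 + 43 700×442.6/1 000 + 31 700×244.3/1 000 + 35 000×79.4/1 000
= 35500.96 + 19341.62 + 7744.31 + 2779.00 = 65365.89.

65366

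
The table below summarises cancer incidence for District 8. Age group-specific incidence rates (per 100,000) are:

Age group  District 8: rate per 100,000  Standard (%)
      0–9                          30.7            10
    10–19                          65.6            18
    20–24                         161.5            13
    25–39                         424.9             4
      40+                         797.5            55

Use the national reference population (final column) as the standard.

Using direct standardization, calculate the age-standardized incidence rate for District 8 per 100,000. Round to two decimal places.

491.49

Standard weights: 0.10, 0.18, 0.13, 0.04, 0.55.
Standardized rate: 0.1000×30.7 + 0.1800×65.6 + 0.1300×161.5 + 0.0400×424.9 + 0.5500×797.5 = 491.4940 per 100,000.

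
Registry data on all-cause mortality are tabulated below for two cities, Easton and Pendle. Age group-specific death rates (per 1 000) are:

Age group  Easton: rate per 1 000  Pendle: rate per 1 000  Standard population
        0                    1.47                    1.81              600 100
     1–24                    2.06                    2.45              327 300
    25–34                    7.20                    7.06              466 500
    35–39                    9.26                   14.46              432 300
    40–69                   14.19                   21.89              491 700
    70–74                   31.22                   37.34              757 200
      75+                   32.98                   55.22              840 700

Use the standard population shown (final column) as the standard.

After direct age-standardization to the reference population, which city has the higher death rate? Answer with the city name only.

Standard total = 3 915 800; weights = 0.1533, 0.0836, 0.1191, 0.1104, 0.1256, 0.1934, 0.2147.
Easton: 0.1533×1.47 + 0.0836×2.06 + 0.1191×7.20 + 0.1104×9.26 + 0.1256×14.19 + 0.1934×31.22 + 0.2147×32.98 = 17.1770 per 1 000.
Pendle: 0.1533×1.81 + 0.0836×2.45 + 0.1191×7.06 + 0.1104×14.46 + 0.1256×21.89 + 0.1934×37.34 + 0.2147×55.22 = 24.7442 per 1 000.

Pendle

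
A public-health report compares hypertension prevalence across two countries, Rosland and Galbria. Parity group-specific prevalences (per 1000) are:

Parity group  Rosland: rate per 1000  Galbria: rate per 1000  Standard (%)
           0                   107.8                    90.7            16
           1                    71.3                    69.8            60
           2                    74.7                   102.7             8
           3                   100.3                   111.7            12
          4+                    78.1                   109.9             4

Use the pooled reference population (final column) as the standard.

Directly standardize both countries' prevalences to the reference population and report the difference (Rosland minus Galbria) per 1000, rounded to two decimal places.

-1.24

Standard weights: 0.16, 0.60, 0.08, 0.12, 0.04.
Rosland: 0.1600×107.8 + 0.6000×71.3 + 0.0800×74.7 + 0.1200×100.3 + 0.0400×78.1 = 81.1640 per 1000.
Galbria: 0.1600×90.7 + 0.6000×69.8 + 0.0800×102.7 + 0.1200×111.7 + 0.0400×109.9 = 82.4080 per 1000.
Difference = 81.1640 − 82.4080 = -1.2440.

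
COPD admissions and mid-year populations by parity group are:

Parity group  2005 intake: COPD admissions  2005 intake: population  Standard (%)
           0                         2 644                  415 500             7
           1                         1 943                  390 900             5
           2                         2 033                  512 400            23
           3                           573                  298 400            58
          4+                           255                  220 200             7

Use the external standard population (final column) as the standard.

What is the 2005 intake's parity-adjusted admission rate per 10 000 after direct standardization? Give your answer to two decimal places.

28.01

Parity-specific rates per 10 000 for the 2005 intake: 63.63, 49.71, 39.68, 19.20, 11.58.
Standard weights: 0.07, 0.05, 0.23, 0.58, 0.07.
Standardized rate: 0.0700×63.63 + 0.0500×49.71 + 0.2300×39.68 + 0.5800×19.20 + 0.0700×11.58 = 28.0132 per 10 000.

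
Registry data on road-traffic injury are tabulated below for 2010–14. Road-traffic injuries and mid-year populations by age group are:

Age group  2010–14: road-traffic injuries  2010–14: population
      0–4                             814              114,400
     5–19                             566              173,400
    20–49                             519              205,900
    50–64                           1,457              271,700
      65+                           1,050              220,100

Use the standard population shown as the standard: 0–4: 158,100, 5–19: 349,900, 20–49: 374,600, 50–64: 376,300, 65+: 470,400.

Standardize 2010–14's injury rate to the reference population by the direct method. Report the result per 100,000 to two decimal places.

Age-specific rates per 100,000 for 2010–14: 711.54, 326.41, 252.06, 536.25, 477.06.
Standard total = 1,729,300; weights = 0.0914, 0.2023, 0.2166, 0.2176, 0.2720.
Standardized rate: 0.0914×711.54 + 0.2023×326.41 + 0.2166×252.06 + 0.2176×536.25 + 0.2720×477.06 = 432.1567 per 100,000.

432.16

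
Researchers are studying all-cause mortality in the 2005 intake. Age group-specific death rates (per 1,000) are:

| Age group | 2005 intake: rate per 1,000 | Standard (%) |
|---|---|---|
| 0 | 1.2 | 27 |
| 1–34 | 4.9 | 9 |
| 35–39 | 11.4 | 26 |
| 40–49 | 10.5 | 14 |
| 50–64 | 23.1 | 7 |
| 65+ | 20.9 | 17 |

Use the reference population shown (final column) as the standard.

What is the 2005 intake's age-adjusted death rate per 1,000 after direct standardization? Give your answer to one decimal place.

10.4

Standard weights: 0.27, 0.09, 0.26, 0.14, 0.07, 0.17.
Standardized rate: 0.2700×1.2 + 0.0900×4.9 + 0.2600×11.4 + 0.1400×10.5 + 0.0700×23.1 + 0.1700×20.9 = 10.3690 per 1,000.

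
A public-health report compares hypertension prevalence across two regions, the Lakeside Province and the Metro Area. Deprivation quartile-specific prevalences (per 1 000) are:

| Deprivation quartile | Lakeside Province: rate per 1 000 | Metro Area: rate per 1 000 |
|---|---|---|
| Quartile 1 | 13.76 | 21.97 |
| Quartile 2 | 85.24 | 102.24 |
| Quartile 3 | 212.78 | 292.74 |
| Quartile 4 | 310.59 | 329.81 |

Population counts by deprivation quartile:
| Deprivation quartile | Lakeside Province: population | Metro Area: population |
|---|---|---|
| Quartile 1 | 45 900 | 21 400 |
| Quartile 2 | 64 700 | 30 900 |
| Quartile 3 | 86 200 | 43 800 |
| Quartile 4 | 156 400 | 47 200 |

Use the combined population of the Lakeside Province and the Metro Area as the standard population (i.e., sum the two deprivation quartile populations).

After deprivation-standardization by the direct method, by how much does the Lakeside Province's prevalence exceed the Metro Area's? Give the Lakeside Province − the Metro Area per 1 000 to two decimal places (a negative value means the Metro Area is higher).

Combined standard total = 496 500; weights = 0.1355, 0.1925, 0.2618, 0.4101.
The Lakeside Province: 0.1355×13.76 + 0.1925×85.24 + 0.2618×212.78 + 0.4101×310.59 = 201.3545 per 1 000.
The Metro Area: 0.1355×21.97 + 0.1925×102.24 + 0.2618×292.74 + 0.4101×329.81 = 234.5584 per 1 000.
Difference = 201.3545 − 234.5584 = -33.2039.

-33.20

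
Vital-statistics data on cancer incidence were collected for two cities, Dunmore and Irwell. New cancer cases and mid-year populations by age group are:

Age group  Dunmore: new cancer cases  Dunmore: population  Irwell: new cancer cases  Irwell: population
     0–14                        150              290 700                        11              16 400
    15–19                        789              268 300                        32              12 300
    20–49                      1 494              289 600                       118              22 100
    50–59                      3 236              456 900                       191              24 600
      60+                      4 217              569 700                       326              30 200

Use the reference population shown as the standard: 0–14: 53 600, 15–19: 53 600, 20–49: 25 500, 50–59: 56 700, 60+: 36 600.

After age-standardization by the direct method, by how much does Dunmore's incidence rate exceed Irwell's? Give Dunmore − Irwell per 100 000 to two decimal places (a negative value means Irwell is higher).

-69.71

Age-specific rates per 100 000 for Dunmore: 51.60, 294.07, 515.88, 708.25, 740.21.
For Irwell: 67.07, 260.16, 533.94, 776.42, 1079.47.
Standard total = 226 000; weights = 0.2372, 0.2372, 0.1128, 0.2509, 0.1619.
Dunmore: 0.2372×51.60 + 0.2372×294.07 + 0.1128×515.88 + 0.2509×708.25 + 0.1619×740.21 = 437.7558 per 100 000.
Irwell: 0.2372×67.07 + 0.2372×260.16 + 0.1128×533.94 + 0.2509×776.42 + 0.1619×1079.47 = 507.4646 per 100 000.
Difference = 437.7558 − 507.4646 = -69.7088.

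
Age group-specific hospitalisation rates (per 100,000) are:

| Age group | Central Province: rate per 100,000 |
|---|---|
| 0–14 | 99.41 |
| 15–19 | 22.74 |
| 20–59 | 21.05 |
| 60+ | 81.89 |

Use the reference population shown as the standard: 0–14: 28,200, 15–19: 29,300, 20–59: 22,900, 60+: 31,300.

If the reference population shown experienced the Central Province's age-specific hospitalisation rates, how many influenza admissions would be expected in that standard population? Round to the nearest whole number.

65

Expected influenza admissions = Σ (standard pop × age-specific rate ÷ 100,000)
= 28,200×99.41/100,000 + 29,300×22.74/100,000 + 22,900×21.05/100,000 + 31,300×81.89/100,000
= 28.03 + 6.66 + 4.82 + 25.63 = 65.15.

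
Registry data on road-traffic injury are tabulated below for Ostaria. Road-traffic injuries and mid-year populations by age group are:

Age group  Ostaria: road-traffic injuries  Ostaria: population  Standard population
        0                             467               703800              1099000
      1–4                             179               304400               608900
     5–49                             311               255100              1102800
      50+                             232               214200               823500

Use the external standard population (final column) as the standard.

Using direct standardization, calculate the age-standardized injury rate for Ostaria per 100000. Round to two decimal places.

Age-specific rates per 100000 for Ostaria: 66.35, 58.80, 121.91, 108.31.
Standard total = 3634200; weights = 0.3024, 0.1675, 0.3035, 0.2266.
Standardized rate: 0.3024×66.35 + 0.1675×58.80 + 0.3035×121.91 + 0.2266×108.31 = 91.4556 per 100000.

91.46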